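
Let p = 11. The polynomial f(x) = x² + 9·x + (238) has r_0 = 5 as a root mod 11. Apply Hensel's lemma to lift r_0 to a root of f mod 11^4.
r_3 = 14184 (mod 14641)

Hensel: r_{i+1} = r_i − f(r_i)·(f′(r_i))^{-1} mod 11^{i+2}, f′(x) = 2x + 9. Iterate:
  r_0 = 5 (mod 11)
  r_1 = 27 (mod 121)
  r_2 = 874 (mod 1331)
  r_3 = 14184 (mod 14641)
Final: r = 14184 satisfies f(r) ≡ 0 mod 11^4.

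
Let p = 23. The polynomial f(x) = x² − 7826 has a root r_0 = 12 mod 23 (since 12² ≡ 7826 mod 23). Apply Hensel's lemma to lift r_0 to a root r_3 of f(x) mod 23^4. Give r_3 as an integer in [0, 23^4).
r_3 = 22506 (mod 279841)

Hensel's recurrence: r_{i+1} = r_i − f(r_i)·(f′(r_i))^{-1} mod 23^{i+2}, with f′(x) = 2x. Iterate:
  r_0 = 12 (mod 23)
  r_1 = 288 (mod 529)
  r_2 = 10339 (mod 12167)
  r_3 = 22506 (mod 279841)
Final: r_3 = 22506, and one checks f(r_3) ≡ 0 mod 23^4.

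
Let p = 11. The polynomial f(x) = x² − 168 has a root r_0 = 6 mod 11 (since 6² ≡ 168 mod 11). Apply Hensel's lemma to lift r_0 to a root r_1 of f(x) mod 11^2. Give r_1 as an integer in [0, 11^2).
r_1 = 17 (mod 121)

Hensel's recurrence: r_{i+1} = r_i − f(r_i)·(f′(r_i))^{-1} mod 11^{i+2}, with f′(x) = 2x. Iterate:
  r_0 = 6 (mod 11)
  r_1 = 17 (mod 121)
Final: r_1 = 17, and one checks f(r_1) ≡ 0 mod 11^2.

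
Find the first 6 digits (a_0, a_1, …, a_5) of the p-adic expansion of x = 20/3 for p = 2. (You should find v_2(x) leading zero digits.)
(a_0, …, a_5) = (0, 0, 1, 1, 1, 0)

v_2(20/3) = 2, so a_0 = ... = a_1 = 0. Factor out: x = 2^2 · u with u = 5/3 a unit in ℤ_2. Expand u iteratively via a_{v+i} = u_i mod 2, u_{i+1} = (u_i − a_{v+i})/2:
  u_0 = 5/3;  a_2 = 1;  u_1 = (u_0 − 1)/2 = 1/3
  u_1 = 1/3;  a_3 = 1;  u_2 = (u_1 − 1)/2 = -1/3
  u_2 = -1/3;  a_4 = 1;  u_3 = (u_2 − 1)/2 = -2/3
  u_3 = -2/3;  a_5 = 0;  u_4 = (u_3 − 0)/2 = -1/3
Digits: (0, 0, 1, 1, 1, 0).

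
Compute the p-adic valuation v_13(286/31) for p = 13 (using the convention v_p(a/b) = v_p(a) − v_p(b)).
v_13(286/31) = 1

Factor powers of 13 from the numerator and denominator of the reduced fraction: 286 = 13^1 · 22 and 31 = 13^0 · 31. Apply v_p(a/b) = v_p(a) − v_p(b): v_13(286/31) = 1 − 0 = 1.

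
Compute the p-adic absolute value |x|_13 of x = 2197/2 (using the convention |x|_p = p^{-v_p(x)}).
|2197/2|_13 = 1/2197

Step 1 — compute v_13(x) by factoring powers of 13 out of the numerator and denominator: v_13(2197/2) = 3. Step 2 — apply |x|_p = p^{-v_p(x)} = 13^{-3} = 1/2197.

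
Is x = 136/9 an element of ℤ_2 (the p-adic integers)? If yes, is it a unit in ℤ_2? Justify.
x ∈ ℤ_2 but not a unit; v_2(x) = 3 > 0

ℤ_2 = {x ∈ ℚ_2 : v_2(x) ≥ 0} and ℤ_2^× = {x ∈ ℤ_2 : v_2(x) = 0}. Here v_2(136/9) = v_2(num) − v_2(den) = 3; compare against these criteria.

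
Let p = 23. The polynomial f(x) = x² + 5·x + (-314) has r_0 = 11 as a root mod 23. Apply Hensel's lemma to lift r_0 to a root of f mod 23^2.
r_1 = 310 (mod 529)

Hensel: r_{i+1} = r_i − f(r_i)·(f′(r_i))^{-1} mod 23^{i+2}, f′(x) = 2x + 5. Iterate:
  r_0 = 11 (mod 23)
  r_1 = 310 (mod 529)
Final: r = 310 satisfies f(r) ≡ 0 mod 23^2.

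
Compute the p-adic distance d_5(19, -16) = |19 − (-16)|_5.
d_5(19, -16) = 1/5

Step 1 — x − y = 19 − (-16) = 35. Step 2 — v_5(35) = 1 (factor: 35 = (5^1 · 7); the sign does not affect v_p). Step 3 — |x − y|_5 = 5^{-1} = 1/5.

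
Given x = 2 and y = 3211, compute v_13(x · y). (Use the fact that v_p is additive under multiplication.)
v_13(6422) = 2

v_p(x) = 0 (factor: 2 = 13^0 · 2); v_p(y) = 2 (factor: 3211 = 13^2 · 19). Additivity: v_p(xy) = v_p(x) + v_p(y) = 0 + 2 = 2. (Direct check: xy = 6422 = 13^2 · (38).)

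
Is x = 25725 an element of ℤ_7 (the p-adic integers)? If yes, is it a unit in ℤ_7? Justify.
x ∈ ℤ_7 but not a unit; v_7(x) = 3 > 0

ℤ_7 = {x ∈ ℚ_7 : v_7(x) ≥ 0} and ℤ_7^× = {x ∈ ℤ_7 : v_7(x) = 0}. Here v_7(25725) = v_7(num) − v_7(den) = 3; compare against these criteria.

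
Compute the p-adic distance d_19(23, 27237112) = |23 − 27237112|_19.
d_19(23, 27237112) = 1/2476099

Step 1 — x − y = 23 − 27237112 = -27237089. Step 2 — v_19(-27237089) = 5 (factor: -27237089 = −(19^5 · 11); the sign does not affect v_p). Step 3 — |x − y|_19 = 19^{-5} = 1/2476099.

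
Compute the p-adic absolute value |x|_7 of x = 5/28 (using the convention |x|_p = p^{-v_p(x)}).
|5/28|_7 = 7

Step 1 — compute v_7(x) by factoring powers of 7 out of the numerator and denominator: v_7(5/28) = -1. Step 2 — apply |x|_p = p^{-v_p(x)} = 7^{1} = 7.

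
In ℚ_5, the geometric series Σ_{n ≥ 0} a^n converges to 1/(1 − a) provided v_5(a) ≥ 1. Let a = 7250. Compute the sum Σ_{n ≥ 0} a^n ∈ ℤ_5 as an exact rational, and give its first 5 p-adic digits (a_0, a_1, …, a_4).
Σ a^n = 1/(1 − a) = -1/7249;  first 5 digits = (1, 0, 0, 3, 1)

v_5(a) = 3 ≥ 1, so the series converges in ℤ_5 to 1/(1 − a) = 1/(1 − 7250) = -1/7249. Expand this rational in ℤ_5: compute digits iteratively via d_i = x_i mod 5, x_{i+1} = (x_i − d_i)/5. The first 5 digits are (1, 0, 0, 3, 1).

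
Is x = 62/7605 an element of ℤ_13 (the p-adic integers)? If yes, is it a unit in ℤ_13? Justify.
x ∉ ℤ_13 (v_13(x) = -2 < 0)

ℤ_13 = {x ∈ ℚ_13 : v_13(x) ≥ 0} and ℤ_13^× = {x ∈ ℤ_13 : v_13(x) = 0}. Here v_13(62/7605) = v_13(num) − v_13(den) = -2; compare against these criteria.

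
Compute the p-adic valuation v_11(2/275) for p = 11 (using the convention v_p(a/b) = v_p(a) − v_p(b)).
v_11(2/275) = -1

Factor powers of 11 from the numerator and denominator of the reduced fraction: 2 = 11^0 · 2 and 275 = 11^1 · 25. Apply v_p(a/b) = v_p(a) − v_p(b): v_11(2/275) = 0 − 1 = -1.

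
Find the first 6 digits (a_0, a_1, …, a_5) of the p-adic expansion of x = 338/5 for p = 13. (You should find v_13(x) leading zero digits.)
(a_0, …, a_5) = (0, 0, 3, 5, 10, 7)

v_13(338/5) = 2, so a_0 = ... = a_1 = 0. Factor out: x = 13^2 · u with u = 2/5 a unit in ℤ_13. Expand u iteratively via a_{v+i} = u_i mod 13, u_{i+1} = (u_i − a_{v+i})/13:
  u_0 = 2/5;  a_2 = 3;  u_1 = (u_0 − 3)/13 = -1/5
  u_1 = -1/5;  a_3 = 5;  u_2 = (u_1 − 5)/13 = -2/5
  u_2 = -2/5;  a_4 = 10;  u_3 = (u_2 − 10)/13 = -4/5
  u_3 = -4/5;  a_5 = 7;  u_4 = (u_3 − 7)/13 = -3/5
Digits: (0, 0, 3, 5, 10, 7).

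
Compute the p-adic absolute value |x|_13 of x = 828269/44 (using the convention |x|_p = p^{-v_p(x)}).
|828269/44|_13 = 1/28561

Step 1 — compute v_13(x) by factoring powers of 13 out of the numerator and denominator: v_13(828269/44) = 4. Step 2 — apply |x|_p = p^{-v_p(x)} = 13^{-4} = 1/28561.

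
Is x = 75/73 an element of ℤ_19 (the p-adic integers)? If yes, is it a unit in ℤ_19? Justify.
x ∈ ℤ_19^× (unit); v_19(x) = 0

ℤ_19 = {x ∈ ℚ_19 : v_19(x) ≥ 0} and ℤ_19^× = {x ∈ ℤ_19 : v_19(x) = 0}. Here v_19(75/73) = v_19(num) − v_19(den) = 0; compare against these criteria.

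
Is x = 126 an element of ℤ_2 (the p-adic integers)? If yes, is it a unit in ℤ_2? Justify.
x ∈ ℤ_2 but not a unit; v_2(x) = 1 > 0

ℤ_2 = {x ∈ ℚ_2 : v_2(x) ≥ 0} and ℤ_2^× = {x ∈ ℤ_2 : v_2(x) = 0}. Here v_2(126) = v_2(num) − v_2(den) = 1; compare against these criteria.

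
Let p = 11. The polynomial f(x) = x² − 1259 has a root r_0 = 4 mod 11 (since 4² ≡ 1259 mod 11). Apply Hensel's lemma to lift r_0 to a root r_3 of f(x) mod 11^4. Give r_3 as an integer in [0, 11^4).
r_3 = 12456 (mod 14641)

Hensel's recurrence: r_{i+1} = r_i − f(r_i)·(f′(r_i))^{-1} mod 11^{i+2}, with f′(x) = 2x. Iterate:
  r_0 = 4 (mod 11)
  r_1 = 114 (mod 121)
  r_2 = 477 (mod 1331)
  r_3 = 12456 (mod 14641)
Final: r_3 = 12456, and one checks f(r_3) ≡ 0 mod 11^4.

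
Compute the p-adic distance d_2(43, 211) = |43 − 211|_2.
d_2(43, 211) = 1/8

Step 1 — x − y = 43 − 211 = -168. Step 2 — v_2(-168) = 3 (factor: -168 = −(2^3 · 21); the sign does not affect v_p). Step 3 — |x − y|_2 = 2^{-3} = 1/8.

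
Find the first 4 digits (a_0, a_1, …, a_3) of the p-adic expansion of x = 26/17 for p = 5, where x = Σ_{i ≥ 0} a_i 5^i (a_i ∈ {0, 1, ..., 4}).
(a_0, …, a_3) = (3, 0, 2, 4)

v_5(26/17) = 0 (numerator and denominator both coprime to 5), so x ∈ ℤ_5^×. Compute digits iteratively via a_i = x_i mod 5, x_{i+1} = (x_i − a_i)/5, with x_0 = x:
  x_0 = 26/17;  a_0 = 3;  x_1 = (x_0 − 3)/5 = -5/17
  x_1 = -5/17;  a_1 = 0;  x_2 = (x_1 − 0)/5 = -1/17
  x_2 = -1/17;  a_2 = 2;  x_3 = (x_2 − 2)/5 = -7/17
  x_3 = -7/17;  a_3 = 4;  x_4 = (x_3 − 4)/5 = -15/17
Digits: (3, 0, 2, 4).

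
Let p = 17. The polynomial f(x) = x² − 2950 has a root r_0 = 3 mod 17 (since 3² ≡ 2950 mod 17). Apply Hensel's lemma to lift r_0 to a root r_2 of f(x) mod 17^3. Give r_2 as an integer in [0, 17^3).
r_2 = 4780 (mod 4913)

Hensel's recurrence: r_{i+1} = r_i − f(r_i)·(f′(r_i))^{-1} mod 17^{i+2}, with f′(x) = 2x. Iterate:
  r_0 = 3 (mod 17)
  r_1 = 156 (mod 289)
  r_2 = 4780 (mod 4913)
Final: r_2 = 4780, and one checks f(r_2) ≡ 0 mod 17^3.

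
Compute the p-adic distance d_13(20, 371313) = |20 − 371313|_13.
d_13(20, 371313) = 1/371293

Step 1 — x − y = 20 − 371313 = -371293. Step 2 — v_13(-371293) = 5 (factor: -371293 = −(13^5 · 1); the sign does not affect v_p). Step 3 — |x − y|_13 = 13^{-5} = 1/371293.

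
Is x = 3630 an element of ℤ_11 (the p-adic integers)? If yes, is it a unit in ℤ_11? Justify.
x ∈ ℤ_11 but not a unit; v_11(x) = 2 > 0

ℤ_11 = {x ∈ ℚ_11 : v_11(x) ≥ 0} and ℤ_11^× = {x ∈ ℤ_11 : v_11(x) = 0}. Here v_11(3630) = v_11(num) − v_11(den) = 2; compare against these criteria.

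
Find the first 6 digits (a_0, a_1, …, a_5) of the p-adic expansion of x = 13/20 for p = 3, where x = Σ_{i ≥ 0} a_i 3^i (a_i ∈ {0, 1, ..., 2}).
(a_0, …, a_5) = (2, 0, 0, 1, 1, 0)

v_3(13/20) = 0 (numerator and denominator both coprime to 3), so x ∈ ℤ_3^×. Compute digits iteratively via a_i = x_i mod 3, x_{i+1} = (x_i − a_i)/3, with x_0 = x:
  x_0 = 13/20;  a_0 = 2;  x_1 = (x_0 − 2)/3 = -9/20
  x_1 = -9/20;  a_1 = 0;  x_2 = (x_1 − 0)/3 = -3/20
  x_2 = -3/20;  a_2 = 0;  x_3 = (x_2 − 0)/3 = -1/20
  x_3 = -1/20;  a_3 = 1;  x_4 = (x_3 − 1)/3 = -7/20
  x_4 = -7/20;  a_4 = 1;  x_5 = (x_4 − 1)/3 = -9/20
  x_5 = -9/20;  a_5 = 0;  x_6 = (x_5 − 0)/3 = -3/20
Digits: (2, 0, 0, 1, 1, 0).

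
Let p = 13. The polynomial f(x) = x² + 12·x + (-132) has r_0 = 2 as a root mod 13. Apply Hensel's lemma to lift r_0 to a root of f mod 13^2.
r_1 = 93 (mod 169)

Hensel: r_{i+1} = r_i − f(r_i)·(f′(r_i))^{-1} mod 13^{i+2}, f′(x) = 2x + 12. Iterate:
  r_0 = 2 (mod 13)
  r_1 = 93 (mod 169)
Final: r = 93 satisfies f(r) ≡ 0 mod 13^2.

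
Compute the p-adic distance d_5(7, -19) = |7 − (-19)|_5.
d_5(7, -19) = 1

Step 1 — x − y = 7 − (-19) = 26. Step 2 — v_5(26) = 0 (factor: 26 = (5^0 · 26); the sign does not affect v_p). Step 3 — |x − y|_5 = 5^{0} = 1.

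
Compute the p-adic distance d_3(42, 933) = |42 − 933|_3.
d_3(42, 933) = 1/81

Step 1 — x − y = 42 − 933 = -891. Step 2 — v_3(-891) = 4 (factor: -891 = −(3^4 · 11); the sign does not affect v_p). Step 3 — |x − y|_3 = 3^{-4} = 1/81.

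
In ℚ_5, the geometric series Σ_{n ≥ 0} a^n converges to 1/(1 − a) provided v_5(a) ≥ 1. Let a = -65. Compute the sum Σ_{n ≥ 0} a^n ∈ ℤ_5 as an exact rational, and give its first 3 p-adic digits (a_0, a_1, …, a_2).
Σ a^n = 1/(1 − a) = 1/66;  first 3 digits = (1, 2, 1)

v_5(a) = 1 ≥ 1, so the series converges in ℤ_5 to 1/(1 − a) = 1/(1 − (-65)) = 1/66. Expand this rational in ℤ_5: compute digits iteratively via d_i = x_i mod 5, x_{i+1} = (x_i − d_i)/5. The first 3 digits are (1, 2, 1).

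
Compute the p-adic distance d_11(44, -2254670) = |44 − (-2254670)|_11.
d_11(44, -2254670) = 1/161051

Step 1 — x − y = 44 − (-2254670) = 2254714. Step 2 — v_11(2254714) = 5 (factor: 2254714 = (11^5 · 14); the sign does not affect v_p). Step 3 — |x − y|_11 = 11^{-5} = 1/161051.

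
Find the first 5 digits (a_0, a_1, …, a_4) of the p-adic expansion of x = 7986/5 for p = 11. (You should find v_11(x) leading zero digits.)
(a_0, …, a_4) = (0, 0, 0, 10, 8)

v_11(7986/5) = 3, so a_0 = ... = a_2 = 0. Factor out: x = 11^3 · u with u = 6/5 a unit in ℤ_11. Expand u iteratively via a_{v+i} = u_i mod 11, u_{i+1} = (u_i − a_{v+i})/11:
  u_0 = 6/5;  a_3 = 10;  u_1 = (u_0 − 10)/11 = -4/5
  u_1 = -4/5;  a_4 = 8;  u_2 = (u_1 − 8)/11 = -4/5
Digits: (0, 0, 0, 10, 8).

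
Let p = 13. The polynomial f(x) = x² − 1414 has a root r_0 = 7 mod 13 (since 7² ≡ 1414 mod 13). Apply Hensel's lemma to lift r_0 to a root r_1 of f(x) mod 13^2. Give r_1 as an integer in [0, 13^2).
r_1 = 20 (mod 169)

Hensel's recurrence: r_{i+1} = r_i − f(r_i)·(f′(r_i))^{-1} mod 13^{i+2}, with f′(x) = 2x. Iterate:
  r_0 = 7 (mod 13)
  r_1 = 20 (mod 169)
Final: r_1 = 20, and one checks f(r_1) ≡ 0 mod 13^2.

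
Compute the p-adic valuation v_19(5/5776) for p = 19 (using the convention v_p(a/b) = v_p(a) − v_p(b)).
v_19(5/5776) = -2

Factor powers of 19 from the numerator and denominator of the reduced fraction: 5 = 19^0 · 5 and 5776 = 19^2 · 16. Apply v_p(a/b) = v_p(a) − v_p(b): v_19(5/5776) = 0 − 2 = -2.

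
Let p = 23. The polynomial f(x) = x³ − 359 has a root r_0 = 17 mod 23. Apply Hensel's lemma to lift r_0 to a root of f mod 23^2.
r_1 = 63 (mod 529)

Hensel: r_{i+1} = r_i − f(r_i)/f′(r_i) mod 23^{i+2}, where f′(x) = 3x². Iterate:
  r_0 = 17 (mod 23)
  r_1 = 63 (mod 529)
Final: r = 63 with f(r) ≡ 0 mod 23^2.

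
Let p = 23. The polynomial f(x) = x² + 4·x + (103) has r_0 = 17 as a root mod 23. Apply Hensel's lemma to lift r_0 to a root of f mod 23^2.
r_1 = 339 (mod 529)

Hensel: r_{i+1} = r_i − f(r_i)·(f′(r_i))^{-1} mod 23^{i+2}, f′(x) = 2x + 4. Iterate:
  r_0 = 17 (mod 23)
  r_1 = 339 (mod 529)
Final: r = 339 satisfies f(r) ≡ 0 mod 23^2.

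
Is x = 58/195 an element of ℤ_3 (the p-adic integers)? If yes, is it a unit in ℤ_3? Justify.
x ∉ ℤ_3 (v_3(x) = -1 < 0)

ℤ_3 = {x ∈ ℚ_3 : v_3(x) ≥ 0} and ℤ_3^× = {x ∈ ℤ_3 : v_3(x) = 0}. Here v_3(58/195) = v_3(num) − v_3(den) = -1; compare against these criteria.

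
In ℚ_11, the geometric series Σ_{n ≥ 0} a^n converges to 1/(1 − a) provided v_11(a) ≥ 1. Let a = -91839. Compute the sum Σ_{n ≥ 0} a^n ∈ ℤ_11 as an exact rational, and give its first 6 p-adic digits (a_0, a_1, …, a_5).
Σ a^n = 1/(1 − a) = 1/91840;  first 6 digits = (1, 0, 0, 8, 4, 10)

v_11(a) = 3 ≥ 1, so the series converges in ℤ_11 to 1/(1 − a) = 1/(1 − (-91839)) = 1/91840. Expand this rational in ℤ_11: compute digits iteratively via d_i = x_i mod 11, x_{i+1} = (x_i − d_i)/11. The first 6 digits are (1, 0, 0, 8, 4, 10).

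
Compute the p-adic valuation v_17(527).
v_17(527) = 1

v_17(n) is the largest exponent k such that 17^k divides n. Factor out: 527 = 17^1 · 31. (Sign doesn't affect v_p.) So v_17(527) = 1.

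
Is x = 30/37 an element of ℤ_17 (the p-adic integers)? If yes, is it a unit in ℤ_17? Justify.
x ∈ ℤ_17^× (unit); v_17(x) = 0

ℤ_17 = {x ∈ ℚ_17 : v_17(x) ≥ 0} and ℤ_17^× = {x ∈ ℤ_17 : v_17(x) = 0}. Here v_17(30/37) = v_17(num) − v_17(den) = 0; compare against these criteria.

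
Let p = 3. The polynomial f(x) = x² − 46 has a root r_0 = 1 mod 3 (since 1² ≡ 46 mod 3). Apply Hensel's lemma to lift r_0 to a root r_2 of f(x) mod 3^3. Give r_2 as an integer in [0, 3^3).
r_2 = 10 (mod 27)

Hensel's recurrence: r_{i+1} = r_i − f(r_i)·(f′(r_i))^{-1} mod 3^{i+2}, with f′(x) = 2x. Iterate:
  r_0 = 1 (mod 3)
  r_1 = 1 (mod 9)
  r_2 = 10 (mod 27)
Final: r_2 = 10, and one checks f(r_2) ≡ 0 mod 3^3.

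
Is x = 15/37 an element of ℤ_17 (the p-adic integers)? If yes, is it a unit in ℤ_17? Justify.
x ∈ ℤ_17^× (unit); v_17(x) = 0

ℤ_17 = {x ∈ ℚ_17 : v_17(x) ≥ 0} and ℤ_17^× = {x ∈ ℤ_17 : v_17(x) = 0}. Here v_17(15/37) = v_17(num) − v_17(den) = 0; compare against these criteria.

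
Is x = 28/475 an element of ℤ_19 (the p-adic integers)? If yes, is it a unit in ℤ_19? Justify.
x ∉ ℤ_19 (v_19(x) = -1 < 0)

ℤ_19 = {x ∈ ℚ_19 : v_19(x) ≥ 0} and ℤ_19^× = {x ∈ ℤ_19 : v_19(x) = 0}. Here v_19(28/475) = v_19(num) − v_19(den) = -1; compare against these criteria.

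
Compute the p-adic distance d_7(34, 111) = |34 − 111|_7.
d_7(34, 111) = 1/7

Step 1 — x − y = 34 − 111 = -77. Step 2 — v_7(-77) = 1 (factor: -77 = −(7^1 · 11); the sign does not affect v_p). Step 3 — |x − y|_7 = 7^{-1} = 1/7.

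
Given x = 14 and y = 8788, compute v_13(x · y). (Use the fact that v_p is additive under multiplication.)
v_13(123032) = 3

v_p(x) = 0 (factor: 14 = 13^0 · 14); v_p(y) = 3 (factor: 8788 = 13^3 · 4). Additivity: v_p(xy) = v_p(x) + v_p(y) = 0 + 3 = 3. (Direct check: xy = 123032 = 13^3 · (56).)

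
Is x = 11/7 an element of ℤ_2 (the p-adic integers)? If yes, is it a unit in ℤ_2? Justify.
x ∈ ℤ_2^× (unit); v_2(x) = 0

ℤ_2 = {x ∈ ℚ_2 : v_2(x) ≥ 0} and ℤ_2^× = {x ∈ ℤ_2 : v_2(x) = 0}. Here v_2(11/7) = v_2(num) − v_2(den) = 0; compare against these criteria.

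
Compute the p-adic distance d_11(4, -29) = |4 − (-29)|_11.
d_11(4, -29) = 1/11

Step 1 — x − y = 4 − (-29) = 33. Step 2 — v_11(33) = 1 (factor: 33 = (11^1 · 3); the sign does not affect v_p). Step 3 — |x − y|_11 = 11^{-1} = 1/11.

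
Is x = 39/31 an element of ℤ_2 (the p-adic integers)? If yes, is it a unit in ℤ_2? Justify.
x ∈ ℤ_2^× (unit); v_2(x) = 0

ℤ_2 = {x ∈ ℚ_2 : v_2(x) ≥ 0} and ℤ_2^× = {x ∈ ℤ_2 : v_2(x) = 0}. Here v_2(39/31) = v_2(num) − v_2(den) = 0; compare against these criteria.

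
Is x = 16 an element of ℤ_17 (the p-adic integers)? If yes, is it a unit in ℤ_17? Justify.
x ∈ ℤ_17^× (unit); v_17(x) = 0

ℤ_17 = {x ∈ ℚ_17 : v_17(x) ≥ 0} and ℤ_17^× = {x ∈ ℤ_17 : v_17(x) = 0}. Here v_17(16) = v_17(num) − v_17(den) = 0; compare against these criteria.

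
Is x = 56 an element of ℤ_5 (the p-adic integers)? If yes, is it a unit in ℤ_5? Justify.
x ∈ ℤ_5^× (unit); v_5(x) = 0

ℤ_5 = {x ∈ ℚ_5 : v_5(x) ≥ 0} and ℤ_5^× = {x ∈ ℤ_5 : v_5(x) = 0}. Here v_5(56) = v_5(num) − v_5(den) = 0; compare against these criteria.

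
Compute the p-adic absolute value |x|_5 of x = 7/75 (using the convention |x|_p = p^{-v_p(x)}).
|7/75|_5 = 25

Step 1 — compute v_5(x) by factoring powers of 5 out of the numerator and denominator: v_5(7/75) = -2. Step 2 — apply |x|_p = p^{-v_p(x)} = 5^{2} = 25.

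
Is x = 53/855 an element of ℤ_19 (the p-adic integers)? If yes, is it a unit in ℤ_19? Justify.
x ∉ ℤ_19 (v_19(x) = -1 < 0)

ℤ_19 = {x ∈ ℚ_19 : v_19(x) ≥ 0} and ℤ_19^× = {x ∈ ℤ_19 : v_19(x) = 0}. Here v_19(53/855) = v_19(num) − v_19(den) = -1; compare against these criteria.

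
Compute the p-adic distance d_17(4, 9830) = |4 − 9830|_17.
d_17(4, 9830) = 1/4913

Step 1 — x − y = 4 − 9830 = -9826. Step 2 — v_17(-9826) = 3 (factor: -9826 = −(17^3 · 2); the sign does not affect v_p). Step 3 — |x − y|_17 = 17^{-3} = 1/4913.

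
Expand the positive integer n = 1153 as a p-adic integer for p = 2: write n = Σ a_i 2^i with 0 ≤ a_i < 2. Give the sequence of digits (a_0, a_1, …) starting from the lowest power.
(a_0, a_1, …) = (1, 0, 0, 0, 0, 0, 0, 1, 0, 0, 1)

Repeated division by 2 gives the digits low-to-high: 1153 = 1 + 1·2^7 + 1·2^10. Digit sequence: (1, 0, 0, 0, 0, 0, 0, 1, 0, 0, 1).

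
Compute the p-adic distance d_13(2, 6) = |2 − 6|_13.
d_13(2, 6) = 1

Step 1 — x − y = 2 − 6 = -4. Step 2 — v_13(-4) = 0 (factor: -4 = −(13^0 · 4); the sign does not affect v_p). Step 3 — |x − y|_13 = 13^{0} = 1.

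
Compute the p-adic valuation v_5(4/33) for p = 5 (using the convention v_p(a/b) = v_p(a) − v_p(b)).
v_5(4/33) = 0

Factor powers of 5 from the numerator and denominator of the reduced fraction: 4 = 5^0 · 4 and 33 = 5^0 · 33. Apply v_p(a/b) = v_p(a) − v_p(b): v_5(4/33) = 0 − 0 = 0.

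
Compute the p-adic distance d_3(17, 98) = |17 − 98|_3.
d_3(17, 98) = 1/81

Step 1 — x − y = 17 − 98 = -81. Step 2 — v_3(-81) = 4 (factor: -81 = −(3^4 · 1); the sign does not affect v_p). Step 3 — |x − y|_3 = 3^{-4} = 1/81.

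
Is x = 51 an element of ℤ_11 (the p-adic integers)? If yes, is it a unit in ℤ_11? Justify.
x ∈ ℤ_11^× (unit); v_11(x) = 0

ℤ_11 = {x ∈ ℚ_11 : v_11(x) ≥ 0} and ℤ_11^× = {x ∈ ℤ_11 : v_11(x) = 0}. Here v_11(51) = v_11(num) − v_11(den) = 0; compare against these criteria.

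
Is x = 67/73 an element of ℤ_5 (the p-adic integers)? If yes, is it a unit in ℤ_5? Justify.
x ∈ ℤ_5^× (unit); v_5(x) = 0

ℤ_5 = {x ∈ ℚ_5 : v_5(x) ≥ 0} and ℤ_5^× = {x ∈ ℤ_5 : v_5(x) = 0}. Here v_5(67/73) = v_5(num) − v_5(den) = 0; compare against these criteria.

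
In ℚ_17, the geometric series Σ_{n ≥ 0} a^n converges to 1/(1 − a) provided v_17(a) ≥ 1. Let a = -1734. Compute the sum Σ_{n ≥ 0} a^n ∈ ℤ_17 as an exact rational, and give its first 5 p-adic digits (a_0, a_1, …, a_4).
Σ a^n = 1/(1 − a) = 1/1735;  first 5 digits = (1, 0, 11, 16, 1)

v_17(a) = 2 ≥ 1, so the series converges in ℤ_17 to 1/(1 − a) = 1/(1 − (-1734)) = 1/1735. Expand this rational in ℤ_17: compute digits iteratively via d_i = x_i mod 17, x_{i+1} = (x_i − d_i)/17. The first 5 digits are (1, 0, 11, 16, 1).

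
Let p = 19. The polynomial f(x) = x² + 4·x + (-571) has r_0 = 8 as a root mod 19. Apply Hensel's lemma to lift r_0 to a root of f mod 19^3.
r_2 = 5898 (mod 6859)

Hensel: r_{i+1} = r_i − f(r_i)·(f′(r_i))^{-1} mod 19^{i+2}, f′(x) = 2x + 4. Iterate:
  r_0 = 8 (mod 19)
  r_1 = 122 (mod 361)
  r_2 = 5898 (mod 6859)
Final: r = 5898 satisfies f(r) ≡ 0 mod 19^3.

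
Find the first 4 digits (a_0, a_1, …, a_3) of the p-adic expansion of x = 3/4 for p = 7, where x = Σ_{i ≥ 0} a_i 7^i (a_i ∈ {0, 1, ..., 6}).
(a_0, …, a_3) = (6, 1, 5, 1)

v_7(3/4) = 0 (numerator and denominator both coprime to 7), so x ∈ ℤ_7^×. Compute digits iteratively via a_i = x_i mod 7, x_{i+1} = (x_i − a_i)/7, with x_0 = x:
  x_0 = 3/4;  a_0 = 6;  x_1 = (x_0 − 6)/7 = -3/4
  x_1 = -3/4;  a_1 = 1;  x_2 = (x_1 − 1)/7 = -1/4
  x_2 = -1/4;  a_2 = 5;  x_3 = (x_2 − 5)/7 = -3/4
  x_3 = -3/4;  a_3 = 1;  x_4 = (x_3 − 1)/7 = -1/4
Digits: (6, 1, 5, 1).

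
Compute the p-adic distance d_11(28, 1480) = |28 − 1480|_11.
d_11(28, 1480) = 1/121

Step 1 — x − y = 28 − 1480 = -1452. Step 2 — v_11(-1452) = 2 (factor: -1452 = −(11^2 · 12); the sign does not affect v_p). Step 3 — |x − y|_11 = 11^{-2} = 1/121.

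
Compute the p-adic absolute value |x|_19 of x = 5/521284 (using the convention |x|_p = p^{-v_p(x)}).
|5/521284|_19 = 130321

Step 1 — compute v_19(x) by factoring powers of 19 out of the numerator and denominator: v_19(5/521284) = -4. Step 2 — apply |x|_p = p^{-v_p(x)} = 19^{4} = 130321.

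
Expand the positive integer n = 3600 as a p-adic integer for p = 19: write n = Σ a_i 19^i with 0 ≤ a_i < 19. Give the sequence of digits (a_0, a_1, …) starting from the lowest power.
(a_0, a_1, …) = (9, 18, 9)

Repeated division by 19 gives the digits low-to-high: 3600 = 9 + 18·19^1 + 9·19^2. Digit sequence: (9, 18, 9).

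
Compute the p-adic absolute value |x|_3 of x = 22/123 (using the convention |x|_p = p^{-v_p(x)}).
|22/123|_3 = 3

Step 1 — compute v_3(x) by factoring powers of 3 out of the numerator and denominator: v_3(22/123) = -1. Step 2 — apply |x|_p = p^{-v_p(x)} = 3^{1} = 3.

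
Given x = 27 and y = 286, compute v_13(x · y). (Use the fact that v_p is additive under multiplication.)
v_13(7722) = 1

v_p(x) = 0 (factor: 27 = 13^0 · 27); v_p(y) = 1 (factor: 286 = 13^1 · 22). Additivity: v_p(xy) = v_p(x) + v_p(y) = 0 + 1 = 1. (Direct check: xy = 7722 = 13^1 · (594).)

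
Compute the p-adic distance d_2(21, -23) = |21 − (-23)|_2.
d_2(21, -23) = 1/4

Step 1 — x − y = 21 − (-23) = 44. Step 2 — v_2(44) = 2 (factor: 44 = (2^2 · 11); the sign does not affect v_p). Step 3 — |x − y|_2 = 2^{-2} = 1/4.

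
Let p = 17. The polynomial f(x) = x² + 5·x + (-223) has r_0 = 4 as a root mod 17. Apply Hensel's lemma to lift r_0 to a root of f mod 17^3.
r_2 = 4220 (mod 4913)

Hensel: r_{i+1} = r_i − f(r_i)·(f′(r_i))^{-1} mod 17^{i+2}, f′(x) = 2x + 5. Iterate:
  r_0 = 4 (mod 17)
  r_1 = 174 (mod 289)
  r_2 = 4220 (mod 4913)
Final: r = 4220 satisfies f(r) ≡ 0 mod 17^3.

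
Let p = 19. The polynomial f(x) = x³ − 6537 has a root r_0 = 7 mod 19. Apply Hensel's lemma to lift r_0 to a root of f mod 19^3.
r_2 = 3028 (mod 6859)

Hensel: r_{i+1} = r_i − f(r_i)/f′(r_i) mod 19^{i+2}, where f′(x) = 3x². Iterate:
  r_0 = 7 (mod 19)
  r_1 = 140 (mod 361)
  r_2 = 3028 (mod 6859)
Final: r = 3028 with f(r) ≡ 0 mod 19^3.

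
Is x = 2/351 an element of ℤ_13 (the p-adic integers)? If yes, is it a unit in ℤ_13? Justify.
x ∉ ℤ_13 (v_13(x) = -1 < 0)

ℤ_13 = {x ∈ ℚ_13 : v_13(x) ≥ 0} and ℤ_13^× = {x ∈ ℤ_13 : v_13(x) = 0}. Here v_13(2/351) = v_13(num) − v_13(den) = -1; compare against these criteria.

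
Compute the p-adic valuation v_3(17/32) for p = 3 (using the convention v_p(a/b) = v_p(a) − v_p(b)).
v_3(17/32) = 0

Factor powers of 3 from the numerator and denominator of the reduced fraction: 17 = 3^0 · 17 and 32 = 3^0 · 32. Apply v_p(a/b) = v_p(a) − v_p(b): v_3(17/32) = 0 − 0 = 0.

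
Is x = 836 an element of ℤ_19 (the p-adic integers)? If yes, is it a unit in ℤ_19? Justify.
x ∈ ℤ_19 but not a unit; v_19(x) = 1 > 0

ℤ_19 = {x ∈ ℚ_19 : v_19(x) ≥ 0} and ℤ_19^× = {x ∈ ℤ_19 : v_19(x) = 0}. Here v_19(836) = v_19(num) − v_19(den) = 1; compare against these criteria.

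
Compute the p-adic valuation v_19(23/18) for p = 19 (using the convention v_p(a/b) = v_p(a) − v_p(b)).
v_19(23/18) = 0

Factor powers of 19 from the numerator and denominator of the reduced fraction: 23 = 19^0 · 23 and 18 = 19^0 · 18. Apply v_p(a/b) = v_p(a) − v_p(b): v_19(23/18) = 0 − 0 = 0.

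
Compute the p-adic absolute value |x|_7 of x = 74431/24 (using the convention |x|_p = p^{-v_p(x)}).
|74431/24|_7 = 1/2401

Step 1 — compute v_7(x) by factoring powers of 7 out of the numerator and denominator: v_7(74431/24) = 4. Step 2 — apply |x|_p = p^{-v_p(x)} = 7^{-4} = 1/2401.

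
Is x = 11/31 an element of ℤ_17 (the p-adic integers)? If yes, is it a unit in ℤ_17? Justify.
x ∈ ℤ_17^× (unit); v_17(x) = 0

ℤ_17 = {x ∈ ℚ_17 : v_17(x) ≥ 0} and ℤ_17^× = {x ∈ ℤ_17 : v_17(x) = 0}. Here v_17(11/31) = v_17(num) − v_17(den) = 0; compare against these criteria.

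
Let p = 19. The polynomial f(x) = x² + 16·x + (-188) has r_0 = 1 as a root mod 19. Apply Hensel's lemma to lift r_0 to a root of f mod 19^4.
r_3 = 101271 (mod 130321)

Hensel: r_{i+1} = r_i − f(r_i)·(f′(r_i))^{-1} mod 19^{i+2}, f′(x) = 2x + 16. Iterate:
  r_0 = 1 (mod 19)
  r_1 = 191 (mod 361)
  r_2 = 5245 (mod 6859)
  r_3 = 101271 (mod 130321)
Final: r = 101271 satisfies f(r) ≡ 0 mod 19^4.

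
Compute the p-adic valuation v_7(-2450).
v_7(-2450) = 2

v_7(n) is the largest exponent k such that 7^k divides n. Factor out: -2450 = -7^2 · 50. (Sign doesn't affect v_p.) So v_7(-2450) = 2.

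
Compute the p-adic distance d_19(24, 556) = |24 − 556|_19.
d_19(24, 556) = 1/19

Step 1 — x − y = 24 − 556 = -532. Step 2 — v_19(-532) = 1 (factor: -532 = −(19^1 · 28); the sign does not affect v_p). Step 3 — |x − y|_19 = 19^{-1} = 1/19.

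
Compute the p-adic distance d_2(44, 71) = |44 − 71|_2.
d_2(44, 71) = 1

Step 1 — x − y = 44 − 71 = -27. Step 2 — v_2(-27) = 0 (factor: -27 = −(2^0 · 27); the sign does not affect v_p). Step 3 — |x − y|_2 = 2^{0} = 1.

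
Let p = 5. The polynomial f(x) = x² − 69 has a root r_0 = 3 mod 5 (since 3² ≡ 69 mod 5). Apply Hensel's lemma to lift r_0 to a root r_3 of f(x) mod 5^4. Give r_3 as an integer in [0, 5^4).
r_3 = 538 (mod 625)

Hensel's recurrence: r_{i+1} = r_i − f(r_i)·(f′(r_i))^{-1} mod 5^{i+2}, with f′(x) = 2x. Iterate:
  r_0 = 3 (mod 5)
  r_1 = 13 (mod 25)
  r_2 = 38 (mod 125)
  r_3 = 538 (mod 625)
Final: r_3 = 538, and one checks f(r_3) ≡ 0 mod 5^4.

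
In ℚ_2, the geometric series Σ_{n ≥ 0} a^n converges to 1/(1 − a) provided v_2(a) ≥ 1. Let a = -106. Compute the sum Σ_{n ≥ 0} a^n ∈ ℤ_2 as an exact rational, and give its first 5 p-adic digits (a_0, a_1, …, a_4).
Σ a^n = 1/(1 − a) = 1/107;  first 5 digits = (1, 1, 0, 0, 0)

v_2(a) = 1 ≥ 1, so the series converges in ℤ_2 to 1/(1 − a) = 1/(1 − (-106)) = 1/107. Expand this rational in ℤ_2: compute digits iteratively via d_i = x_i mod 2, x_{i+1} = (x_i − d_i)/2. The first 5 digits are (1, 1, 0, 0, 0).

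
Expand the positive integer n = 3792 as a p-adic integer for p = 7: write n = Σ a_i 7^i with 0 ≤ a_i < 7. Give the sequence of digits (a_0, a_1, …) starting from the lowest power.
(a_0, a_1, …) = (5, 2, 0, 4, 1)

Repeated division by 7 gives the digits low-to-high: 3792 = 5 + 2·7^1 + 4·7^3 + 1·7^4. Digit sequence: (5, 2, 0, 4, 1).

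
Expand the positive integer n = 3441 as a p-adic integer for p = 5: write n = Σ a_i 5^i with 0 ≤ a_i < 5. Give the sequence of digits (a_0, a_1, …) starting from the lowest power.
(a_0, a_1, …) = (1, 3, 2, 2, 0, 1)

Repeated division by 5 gives the digits low-to-high: 3441 = 1 + 3·5^1 + 2·5^2 + 2·5^3 + 1·5^5. Digit sequence: (1, 3, 2, 2, 0, 1).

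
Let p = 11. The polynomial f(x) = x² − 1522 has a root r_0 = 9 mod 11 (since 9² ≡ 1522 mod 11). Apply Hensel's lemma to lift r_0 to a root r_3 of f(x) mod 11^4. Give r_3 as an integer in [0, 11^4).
r_3 = 8754 (mod 14641)

Hensel's recurrence: r_{i+1} = r_i − f(r_i)·(f′(r_i))^{-1} mod 11^{i+2}, with f′(x) = 2x. Iterate:
  r_0 = 9 (mod 11)
  r_1 = 42 (mod 121)
  r_2 = 768 (mod 1331)
  r_3 = 8754 (mod 14641)
Final: r_3 = 8754, and one checks f(r_3) ≡ 0 mod 11^4.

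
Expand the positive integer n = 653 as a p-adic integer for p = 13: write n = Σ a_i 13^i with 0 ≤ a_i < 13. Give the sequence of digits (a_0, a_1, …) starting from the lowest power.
(a_0, a_1, …) = (3, 11, 3)

Repeated division by 13 gives the digits low-to-high: 653 = 3 + 11·13^1 + 3·13^2. Digit sequence: (3, 11, 3).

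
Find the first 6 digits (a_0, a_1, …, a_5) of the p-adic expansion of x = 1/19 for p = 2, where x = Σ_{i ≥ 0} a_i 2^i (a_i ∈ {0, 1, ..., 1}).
(a_0, …, a_5) = (1, 1, 0, 1, 1, 0)

v_2(1/19) = 0 (numerator and denominator both coprime to 2), so x ∈ ℤ_2^×. Compute digits iteratively via a_i = x_i mod 2, x_{i+1} = (x_i − a_i)/2, with x_0 = x:
  x_0 = 1/19;  a_0 = 1;  x_1 = (x_0 − 1)/2 = -9/19
  x_1 = -9/19;  a_1 = 1;  x_2 = (x_1 − 1)/2 = -14/19
  x_2 = -14/19;  a_2 = 0;  x_3 = (x_2 − 0)/2 = -7/19
  x_3 = -7/19;  a_3 = 1;  x_4 = (x_3 − 1)/2 = -13/19
  x_4 = -13/19;  a_4 = 1;  x_5 = (x_4 − 1)/2 = -16/19
  x_5 = -16/19;  a_5 = 0;  x_6 = (x_5 − 0)/2 = -8/19
Digits: (1, 1, 0, 1, 1, 0).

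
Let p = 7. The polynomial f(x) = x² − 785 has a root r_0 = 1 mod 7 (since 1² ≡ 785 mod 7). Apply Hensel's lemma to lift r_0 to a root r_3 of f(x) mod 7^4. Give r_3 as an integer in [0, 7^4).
r_3 = 393 (mod 2401)

Hensel's recurrence: r_{i+1} = r_i − f(r_i)·(f′(r_i))^{-1} mod 7^{i+2}, with f′(x) = 2x. Iterate:
  r_0 = 1 (mod 7)
  r_1 = 1 (mod 49)
  r_2 = 50 (mod 343)
  r_3 = 393 (mod 2401)
Final: r_3 = 393, and one checks f(r_3) ≡ 0 mod 7^4.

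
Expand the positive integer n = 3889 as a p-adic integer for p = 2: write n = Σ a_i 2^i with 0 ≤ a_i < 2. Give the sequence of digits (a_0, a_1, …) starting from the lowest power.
(a_0, a_1, …) = (1, 0, 0, 0, 1, 1, 0, 0, 1, 1, 1, 1)

Repeated division by 2 gives the digits low-to-high: 3889 = 1 + 1·2^4 + 1·2^5 + 1·2^8 + 1·2^9 + 1·2^10 + 1·2^11. Digit sequence: (1, 0, 0, 0, 1, 1, 0, 0, 1, 1, 1, 1).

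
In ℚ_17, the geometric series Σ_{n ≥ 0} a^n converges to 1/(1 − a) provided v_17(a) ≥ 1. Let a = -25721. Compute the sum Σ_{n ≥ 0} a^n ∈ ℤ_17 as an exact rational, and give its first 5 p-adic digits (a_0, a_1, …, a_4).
Σ a^n = 1/(1 − a) = 1/25722;  first 5 digits = (1, 0, 13, 11, 15)

v_17(a) = 2 ≥ 1, so the series converges in ℤ_17 to 1/(1 − a) = 1/(1 − (-25721)) = 1/25722. Expand this rational in ℤ_17: compute digits iteratively via d_i = x_i mod 17, x_{i+1} = (x_i − d_i)/17. The first 5 digits are (1, 0, 13, 11, 15).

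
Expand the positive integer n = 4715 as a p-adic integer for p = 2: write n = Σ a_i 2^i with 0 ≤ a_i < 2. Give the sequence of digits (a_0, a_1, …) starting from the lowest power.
(a_0, a_1, …) = (1, 1, 0, 1, 0, 1, 1, 0, 0, 1, 0, 0, 1)

Repeated division by 2 gives the digits low-to-high: 4715 = 1 + 1·2^1 + 1·2^3 + 1·2^5 + 1·2^6 + 1·2^9 + 1·2^12. Digit sequence: (1, 1, 0, 1, 0, 1, 1, 0, 0, 1, 0, 0, 1).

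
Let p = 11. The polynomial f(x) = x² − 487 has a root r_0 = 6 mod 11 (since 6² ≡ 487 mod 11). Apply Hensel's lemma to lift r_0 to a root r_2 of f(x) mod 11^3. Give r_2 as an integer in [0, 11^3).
r_2 = 1062 (mod 1331)

Hensel's recurrence: r_{i+1} = r_i − f(r_i)·(f′(r_i))^{-1} mod 11^{i+2}, with f′(x) = 2x. Iterate:
  r_0 = 6 (mod 11)
  r_1 = 94 (mod 121)
  r_2 = 1062 (mod 1331)
Final: r_2 = 1062, and one checks f(r_2) ≡ 0 mod 11^3.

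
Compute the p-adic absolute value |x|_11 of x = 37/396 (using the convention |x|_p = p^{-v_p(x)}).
|37/396|_11 = 11

Step 1 — compute v_11(x) by factoring powers of 11 out of the numerator and denominator: v_11(37/396) = -1. Step 2 — apply |x|_p = p^{-v_p(x)} = 11^{1} = 11.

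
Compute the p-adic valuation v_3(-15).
v_3(-15) = 1

v_3(n) is the largest exponent k such that 3^k divides n. Factor out: -15 = -3^1 · 5. (Sign doesn't affect v_p.) So v_3(-15) = 1.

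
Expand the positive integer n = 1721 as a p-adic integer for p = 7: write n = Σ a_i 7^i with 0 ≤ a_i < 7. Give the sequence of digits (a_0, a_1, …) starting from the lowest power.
(a_0, a_1, …) = (6, 0, 0, 5)

Repeated division by 7 gives the digits low-to-high: 1721 = 6 + 5·7^3. Digit sequence: (6, 0, 0, 5).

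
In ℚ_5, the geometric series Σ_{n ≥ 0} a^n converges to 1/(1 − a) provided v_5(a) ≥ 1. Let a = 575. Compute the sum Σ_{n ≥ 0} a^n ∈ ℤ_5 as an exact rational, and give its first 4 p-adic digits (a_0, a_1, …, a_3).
Σ a^n = 1/(1 − a) = -1/574;  first 4 digits = (1, 0, 3, 4)

v_5(a) = 2 ≥ 1, so the series converges in ℤ_5 to 1/(1 − a) = 1/(1 − 575) = -1/574. Expand this rational in ℤ_5: compute digits iteratively via d_i = x_i mod 5, x_{i+1} = (x_i − d_i)/5. The first 4 digits are (1, 0, 3, 4).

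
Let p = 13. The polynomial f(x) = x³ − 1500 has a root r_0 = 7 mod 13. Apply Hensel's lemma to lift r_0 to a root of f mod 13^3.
r_2 = 1268 (mod 2197)

Hensel: r_{i+1} = r_i − f(r_i)/f′(r_i) mod 13^{i+2}, where f′(x) = 3x². Iterate:
  r_0 = 7 (mod 13)
  r_1 = 85 (mod 169)
  r_2 = 1268 (mod 2197)
Final: r = 1268 with f(r) ≡ 0 mod 13^3.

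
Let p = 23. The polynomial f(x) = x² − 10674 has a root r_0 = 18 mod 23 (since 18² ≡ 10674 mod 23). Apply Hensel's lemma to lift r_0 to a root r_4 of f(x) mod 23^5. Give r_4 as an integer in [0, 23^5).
r_4 = 3477687 (mod 6436343)

Hensel's recurrence: r_{i+1} = r_i − f(r_i)·(f′(r_i))^{-1} mod 23^{i+2}, with f′(x) = 2x. Iterate:
  r_0 = 18 (mod 23)
  r_1 = 41 (mod 529)
  r_2 = 10092 (mod 12167)
  r_3 = 119595 (mod 279841)
  r_4 = 3477687 (mod 6436343)
Final: r_4 = 3477687, and one checks f(r_4) ≡ 0 mod 23^5.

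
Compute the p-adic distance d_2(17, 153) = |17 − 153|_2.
d_2(17, 153) = 1/8

Step 1 — x − y = 17 − 153 = -136. Step 2 — v_2(-136) = 3 (factor: -136 = −(2^3 · 17); the sign does not affect v_p). Step 3 — |x − y|_2 = 2^{-3} = 1/8.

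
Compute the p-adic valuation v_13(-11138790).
v_13(-11138790) = 5

v_13(n) is the largest exponent k such that 13^k divides n. Factor out: -11138790 = -13^5 · 30. (Sign doesn't affect v_p.) So v_13(-11138790) = 5.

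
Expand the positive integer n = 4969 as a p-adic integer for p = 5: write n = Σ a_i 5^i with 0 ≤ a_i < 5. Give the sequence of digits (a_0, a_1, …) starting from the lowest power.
(a_0, a_1, …) = (4, 3, 3, 4, 2, 1)

Repeated division by 5 gives the digits low-to-high: 4969 = 4 + 3·5^1 + 3·5^2 + 4·5^3 + 2·5^4 + 1·5^5. Digit sequence: (4, 3, 3, 4, 2, 1).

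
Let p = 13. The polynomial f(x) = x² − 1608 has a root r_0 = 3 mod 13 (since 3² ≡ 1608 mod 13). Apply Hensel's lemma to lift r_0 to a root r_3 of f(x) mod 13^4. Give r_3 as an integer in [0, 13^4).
r_3 = 21479 (mod 28561)

Hensel's recurrence: r_{i+1} = r_i − f(r_i)·(f′(r_i))^{-1} mod 13^{i+2}, with f′(x) = 2x. Iterate:
  r_0 = 3 (mod 13)
  r_1 = 16 (mod 169)
  r_2 = 1706 (mod 2197)
  r_3 = 21479 (mod 28561)
Final: r_3 = 21479, and one checks f(r_3) ≡ 0 mod 13^4.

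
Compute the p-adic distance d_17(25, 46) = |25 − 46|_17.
d_17(25, 46) = 1

Step 1 — x − y = 25 − 46 = -21. Step 2 — v_17(-21) = 0 (factor: -21 = −(17^0 · 21); the sign does not affect v_p). Step 3 — |x − y|_17 = 17^{0} = 1.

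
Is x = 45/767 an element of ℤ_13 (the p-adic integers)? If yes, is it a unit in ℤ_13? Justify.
x ∉ ℤ_13 (v_13(x) = -1 < 0)

ℤ_13 = {x ∈ ℚ_13 : v_13(x) ≥ 0} and ℤ_13^× = {x ∈ ℤ_13 : v_13(x) = 0}. Here v_13(45/767) = v_13(num) − v_13(den) = -1; compare against these criteria.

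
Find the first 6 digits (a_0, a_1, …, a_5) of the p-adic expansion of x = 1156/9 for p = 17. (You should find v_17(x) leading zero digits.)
(a_0, …, a_5) = (0, 0, 8, 9, 7, 9)

v_17(1156/9) = 2, so a_0 = ... = a_1 = 0. Factor out: x = 17^2 · u with u = 4/9 a unit in ℤ_17. Expand u iteratively via a_{v+i} = u_i mod 17, u_{i+1} = (u_i − a_{v+i})/17:
  u_0 = 4/9;  a_2 = 8;  u_1 = (u_0 − 8)/17 = -4/9
  u_1 = -4/9;  a_3 = 9;  u_2 = (u_1 − 9)/17 = -5/9
  u_2 = -5/9;  a_4 = 7;  u_3 = (u_2 − 7)/17 = -4/9
  u_3 = -4/9;  a_5 = 9;  u_4 = (u_3 − 9)/17 = -5/9
Digits: (0, 0, 8, 9, 7, 9).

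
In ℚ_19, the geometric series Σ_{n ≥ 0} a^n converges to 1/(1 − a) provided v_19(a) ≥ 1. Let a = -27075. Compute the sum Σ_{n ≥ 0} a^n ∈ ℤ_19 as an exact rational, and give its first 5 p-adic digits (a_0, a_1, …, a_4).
Σ a^n = 1/(1 − a) = 1/27076;  first 5 digits = (1, 0, 1, 15, 0)

v_19(a) = 2 ≥ 1, so the series converges in ℤ_19 to 1/(1 − a) = 1/(1 − (-27075)) = 1/27076. Expand this rational in ℤ_19: compute digits iteratively via d_i = x_i mod 19, x_{i+1} = (x_i − d_i)/19. The first 5 digits are (1, 0, 1, 15, 0).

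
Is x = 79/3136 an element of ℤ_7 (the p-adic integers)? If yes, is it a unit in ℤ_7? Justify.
x ∉ ℤ_7 (v_7(x) = -2 < 0)

ℤ_7 = {x ∈ ℚ_7 : v_7(x) ≥ 0} and ℤ_7^× = {x ∈ ℤ_7 : v_7(x) = 0}. Here v_7(79/3136) = v_7(num) − v_7(den) = -2; compare against these criteria.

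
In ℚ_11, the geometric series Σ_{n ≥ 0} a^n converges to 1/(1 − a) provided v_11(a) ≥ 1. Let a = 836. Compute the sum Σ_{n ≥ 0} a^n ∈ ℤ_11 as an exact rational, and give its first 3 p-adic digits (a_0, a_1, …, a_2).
Σ a^n = 1/(1 − a) = -1/835;  first 3 digits = (1, 10, 7)

v_11(a) = 1 ≥ 1, so the series converges in ℤ_11 to 1/(1 − a) = 1/(1 − 836) = -1/835. Expand this rational in ℤ_11: compute digits iteratively via d_i = x_i mod 11, x_{i+1} = (x_i − d_i)/11. The first 3 digits are (1, 10, 7).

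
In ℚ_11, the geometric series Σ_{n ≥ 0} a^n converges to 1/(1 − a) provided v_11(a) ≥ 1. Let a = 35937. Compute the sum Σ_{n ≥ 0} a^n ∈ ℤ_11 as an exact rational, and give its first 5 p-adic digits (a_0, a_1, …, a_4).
Σ a^n = 1/(1 − a) = -1/35936;  first 5 digits = (1, 0, 0, 5, 2)

v_11(a) = 3 ≥ 1, so the series converges in ℤ_11 to 1/(1 − a) = 1/(1 − 35937) = -1/35936. Expand this rational in ℤ_11: compute digits iteratively via d_i = x_i mod 11, x_{i+1} = (x_i − d_i)/11. The first 5 digits are (1, 0, 0, 5, 2).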